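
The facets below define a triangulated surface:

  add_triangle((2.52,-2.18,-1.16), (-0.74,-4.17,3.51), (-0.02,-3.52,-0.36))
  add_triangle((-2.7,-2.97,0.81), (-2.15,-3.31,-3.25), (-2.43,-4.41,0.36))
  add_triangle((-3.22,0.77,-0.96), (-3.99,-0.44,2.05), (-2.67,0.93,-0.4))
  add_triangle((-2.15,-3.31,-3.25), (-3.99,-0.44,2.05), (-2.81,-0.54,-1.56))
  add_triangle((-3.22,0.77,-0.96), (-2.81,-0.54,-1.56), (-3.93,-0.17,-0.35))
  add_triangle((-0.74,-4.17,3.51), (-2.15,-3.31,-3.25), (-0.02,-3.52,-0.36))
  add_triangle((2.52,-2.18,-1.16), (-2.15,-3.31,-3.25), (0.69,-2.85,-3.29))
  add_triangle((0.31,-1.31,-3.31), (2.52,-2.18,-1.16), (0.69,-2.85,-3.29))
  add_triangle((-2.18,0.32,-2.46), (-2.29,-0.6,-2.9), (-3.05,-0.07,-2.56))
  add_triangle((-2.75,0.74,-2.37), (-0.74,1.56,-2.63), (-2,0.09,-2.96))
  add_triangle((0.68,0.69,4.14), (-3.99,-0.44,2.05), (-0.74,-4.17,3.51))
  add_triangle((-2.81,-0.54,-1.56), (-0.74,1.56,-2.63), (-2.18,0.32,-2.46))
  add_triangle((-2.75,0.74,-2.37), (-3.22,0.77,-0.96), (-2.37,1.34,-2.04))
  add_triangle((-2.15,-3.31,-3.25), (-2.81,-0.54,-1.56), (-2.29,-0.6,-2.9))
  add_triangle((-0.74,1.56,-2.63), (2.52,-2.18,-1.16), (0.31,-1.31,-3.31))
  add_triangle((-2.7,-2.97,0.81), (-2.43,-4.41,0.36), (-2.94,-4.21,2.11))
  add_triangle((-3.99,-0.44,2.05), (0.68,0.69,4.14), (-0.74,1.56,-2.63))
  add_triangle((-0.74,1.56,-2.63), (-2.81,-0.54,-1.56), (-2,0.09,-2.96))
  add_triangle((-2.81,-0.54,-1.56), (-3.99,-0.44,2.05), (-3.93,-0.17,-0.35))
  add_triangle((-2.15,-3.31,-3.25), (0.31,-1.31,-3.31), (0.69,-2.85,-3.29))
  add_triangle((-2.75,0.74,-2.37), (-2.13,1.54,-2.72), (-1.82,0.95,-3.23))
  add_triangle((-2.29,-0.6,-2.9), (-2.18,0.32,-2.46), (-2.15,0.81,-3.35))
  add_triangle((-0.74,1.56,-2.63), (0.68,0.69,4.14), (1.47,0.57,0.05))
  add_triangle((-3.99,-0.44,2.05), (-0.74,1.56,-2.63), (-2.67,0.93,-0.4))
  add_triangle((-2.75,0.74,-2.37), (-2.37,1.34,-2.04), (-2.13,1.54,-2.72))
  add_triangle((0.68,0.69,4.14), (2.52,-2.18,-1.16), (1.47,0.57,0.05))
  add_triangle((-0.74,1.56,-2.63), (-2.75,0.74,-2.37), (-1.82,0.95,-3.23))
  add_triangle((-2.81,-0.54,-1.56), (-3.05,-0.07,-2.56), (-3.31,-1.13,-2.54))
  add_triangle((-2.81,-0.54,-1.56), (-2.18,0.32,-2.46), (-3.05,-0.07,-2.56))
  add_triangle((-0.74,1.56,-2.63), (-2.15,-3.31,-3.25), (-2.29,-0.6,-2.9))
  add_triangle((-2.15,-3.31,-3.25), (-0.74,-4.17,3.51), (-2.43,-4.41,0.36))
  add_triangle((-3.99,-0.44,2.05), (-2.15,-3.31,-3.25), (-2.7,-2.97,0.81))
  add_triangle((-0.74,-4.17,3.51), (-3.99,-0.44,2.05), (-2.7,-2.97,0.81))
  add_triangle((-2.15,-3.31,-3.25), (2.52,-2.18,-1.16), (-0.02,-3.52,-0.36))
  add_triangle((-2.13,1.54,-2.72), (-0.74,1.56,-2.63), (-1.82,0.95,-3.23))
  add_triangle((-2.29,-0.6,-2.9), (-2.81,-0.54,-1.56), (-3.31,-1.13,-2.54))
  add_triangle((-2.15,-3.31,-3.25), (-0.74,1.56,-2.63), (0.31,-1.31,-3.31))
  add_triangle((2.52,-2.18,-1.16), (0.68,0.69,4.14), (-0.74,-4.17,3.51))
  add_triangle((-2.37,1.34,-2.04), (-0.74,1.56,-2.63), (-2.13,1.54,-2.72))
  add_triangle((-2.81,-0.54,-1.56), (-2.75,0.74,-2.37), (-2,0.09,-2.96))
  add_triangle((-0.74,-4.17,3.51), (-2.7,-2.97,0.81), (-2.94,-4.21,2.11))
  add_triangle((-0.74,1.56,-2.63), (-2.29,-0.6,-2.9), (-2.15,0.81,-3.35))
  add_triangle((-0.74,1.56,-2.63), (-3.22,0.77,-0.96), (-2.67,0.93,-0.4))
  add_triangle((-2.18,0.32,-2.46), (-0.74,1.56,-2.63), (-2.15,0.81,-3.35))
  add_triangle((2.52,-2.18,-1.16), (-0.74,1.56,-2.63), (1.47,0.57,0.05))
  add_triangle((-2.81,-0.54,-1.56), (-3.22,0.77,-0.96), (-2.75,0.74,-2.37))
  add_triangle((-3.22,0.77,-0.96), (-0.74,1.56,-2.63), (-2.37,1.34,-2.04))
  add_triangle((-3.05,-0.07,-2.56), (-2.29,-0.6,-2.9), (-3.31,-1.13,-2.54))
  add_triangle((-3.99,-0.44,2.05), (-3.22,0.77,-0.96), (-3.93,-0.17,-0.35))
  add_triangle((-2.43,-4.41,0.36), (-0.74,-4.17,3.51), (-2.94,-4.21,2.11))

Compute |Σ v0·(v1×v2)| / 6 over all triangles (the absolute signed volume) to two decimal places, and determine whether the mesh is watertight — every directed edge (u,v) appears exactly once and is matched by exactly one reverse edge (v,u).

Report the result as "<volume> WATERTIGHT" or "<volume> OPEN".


112.65 WATERTIGHT

Per-triangle v0·(v1×v2)/6:
  t1: +5.4545
  t2: +2.8876
  t3: +0.8031
  t4: +5.4717
  t5: +0.9646
  t6: +6.1453
  t7: +2.4421
  t8: +1.6966
  t9: +0.3593
  t10: +1.1804
  t11: +13.4857
  t12: +0.2283
  t13: +0.5843
  t14: +2.0556
  t15: +2.5235
  t16: +1.1219
  t17: +6.1320
  t18: -0.9816
  t19: +0.8887
  t20: +2.5222
  t21: +0.5497
  t22: +0.3710
  t23: +2.1350
  t24: -0.5168
  t25: +0.2857
  t26: +3.0543
  t27: -0.6161
  t28: +0.3703
  t29: -0.0021
  t30: +2.1276
  t31: +3.2707
  t32: +6.5589
  t33: +7.1311
  t34: +5.4971
  t35: +0.5485
  t36: -0.3241
  t37: +4.6227
  t38: +10.6978
  t39: +0.1355
  t40: +0.9115
  t41: -0.4104
  t42: +0.4674
  t43: +0.6709
  t44: +0.1647
  t45: +2.5785
  t46: +1.0402
  t47: -0.0101
  t48: +0.5903
  t49: +1.3147
  t50: +3.4672
Σ = +112.6474 → |volume| = 112.65

Directed edges: 150 total, each appears once with its reverse present → watertight.


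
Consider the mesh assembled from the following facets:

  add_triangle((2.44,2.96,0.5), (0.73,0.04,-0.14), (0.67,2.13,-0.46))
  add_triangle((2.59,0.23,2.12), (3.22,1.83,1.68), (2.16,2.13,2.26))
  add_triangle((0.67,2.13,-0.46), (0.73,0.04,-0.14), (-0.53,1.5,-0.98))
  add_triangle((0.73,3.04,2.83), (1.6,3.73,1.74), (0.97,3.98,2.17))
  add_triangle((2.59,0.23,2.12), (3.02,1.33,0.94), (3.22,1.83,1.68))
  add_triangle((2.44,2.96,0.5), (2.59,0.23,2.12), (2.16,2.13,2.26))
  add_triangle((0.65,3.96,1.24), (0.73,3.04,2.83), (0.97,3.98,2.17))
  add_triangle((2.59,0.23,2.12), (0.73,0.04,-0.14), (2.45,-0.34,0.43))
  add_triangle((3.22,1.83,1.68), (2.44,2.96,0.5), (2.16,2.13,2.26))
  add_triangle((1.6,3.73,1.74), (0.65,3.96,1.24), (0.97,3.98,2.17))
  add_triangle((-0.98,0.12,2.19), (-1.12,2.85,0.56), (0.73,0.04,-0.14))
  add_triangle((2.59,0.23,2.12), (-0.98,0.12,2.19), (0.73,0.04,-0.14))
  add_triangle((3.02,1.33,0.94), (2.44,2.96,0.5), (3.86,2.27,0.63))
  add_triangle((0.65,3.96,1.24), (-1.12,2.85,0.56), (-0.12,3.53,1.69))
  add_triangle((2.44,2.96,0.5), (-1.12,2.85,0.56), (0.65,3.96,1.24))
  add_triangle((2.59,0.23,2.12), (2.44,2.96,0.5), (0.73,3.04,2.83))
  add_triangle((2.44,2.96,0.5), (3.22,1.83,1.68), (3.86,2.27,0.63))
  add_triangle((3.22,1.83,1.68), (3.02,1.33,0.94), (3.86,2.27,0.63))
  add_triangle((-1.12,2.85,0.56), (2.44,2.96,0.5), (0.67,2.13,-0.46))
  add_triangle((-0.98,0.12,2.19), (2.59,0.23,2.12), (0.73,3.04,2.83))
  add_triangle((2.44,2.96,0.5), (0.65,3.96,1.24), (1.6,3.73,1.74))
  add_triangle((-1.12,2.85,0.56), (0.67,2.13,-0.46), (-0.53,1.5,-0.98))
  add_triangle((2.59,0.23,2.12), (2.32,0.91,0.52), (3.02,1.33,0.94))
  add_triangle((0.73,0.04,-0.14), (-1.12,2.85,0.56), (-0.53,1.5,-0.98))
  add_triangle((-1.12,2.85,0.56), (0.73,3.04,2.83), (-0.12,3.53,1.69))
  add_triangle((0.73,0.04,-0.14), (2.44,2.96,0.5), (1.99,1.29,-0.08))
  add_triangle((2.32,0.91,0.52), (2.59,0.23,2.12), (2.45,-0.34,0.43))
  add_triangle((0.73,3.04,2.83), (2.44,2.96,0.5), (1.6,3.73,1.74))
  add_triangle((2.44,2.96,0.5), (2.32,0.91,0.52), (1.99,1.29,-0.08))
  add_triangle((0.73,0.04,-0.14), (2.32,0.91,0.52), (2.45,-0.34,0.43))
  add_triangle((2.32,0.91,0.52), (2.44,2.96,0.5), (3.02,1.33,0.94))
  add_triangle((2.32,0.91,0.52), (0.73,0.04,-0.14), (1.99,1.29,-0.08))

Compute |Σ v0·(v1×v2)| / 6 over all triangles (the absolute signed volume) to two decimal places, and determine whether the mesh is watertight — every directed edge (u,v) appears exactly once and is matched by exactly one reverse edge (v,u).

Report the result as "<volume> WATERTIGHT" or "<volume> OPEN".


18.83 OPEN

Per-triangle v0·(v1×v2)/6:
  t1: +0.3605
  t2: +1.1275
  t3: +0.2138
  t4: +0.5353
  t5: +0.5830
  t6: -1.8352
  t7: +0.2517
  t8: -0.1606
  t9: +1.3311
  t10: +0.4826
  t11: -0.7019
  t12: -0.0338
  t13: -0.4679
  t14: +0.7661
  t15: +0.8761
  t16: +4.5665
  t17: +1.1368
  t18: +0.3130
  t19: +1.4452
  t20: +3.6433
  t21: +1.0160
  t22: +0.8877
  t23: +0.1665
  t24: -0.4474
  t25: +0.4330
  t26: -0.0354
  t27: +0.8106
  t28: +0.7129
  t29: +0.3982
  t30: +0.1414
  t31: +0.2064
  t32: +0.1099
Σ = +18.8330 → |volume| = 18.83

Directed edges: 96 total; 6 unmatched, e.g. (0.65,3.96,1.24)→(0.73,3.04,2.83) → open.


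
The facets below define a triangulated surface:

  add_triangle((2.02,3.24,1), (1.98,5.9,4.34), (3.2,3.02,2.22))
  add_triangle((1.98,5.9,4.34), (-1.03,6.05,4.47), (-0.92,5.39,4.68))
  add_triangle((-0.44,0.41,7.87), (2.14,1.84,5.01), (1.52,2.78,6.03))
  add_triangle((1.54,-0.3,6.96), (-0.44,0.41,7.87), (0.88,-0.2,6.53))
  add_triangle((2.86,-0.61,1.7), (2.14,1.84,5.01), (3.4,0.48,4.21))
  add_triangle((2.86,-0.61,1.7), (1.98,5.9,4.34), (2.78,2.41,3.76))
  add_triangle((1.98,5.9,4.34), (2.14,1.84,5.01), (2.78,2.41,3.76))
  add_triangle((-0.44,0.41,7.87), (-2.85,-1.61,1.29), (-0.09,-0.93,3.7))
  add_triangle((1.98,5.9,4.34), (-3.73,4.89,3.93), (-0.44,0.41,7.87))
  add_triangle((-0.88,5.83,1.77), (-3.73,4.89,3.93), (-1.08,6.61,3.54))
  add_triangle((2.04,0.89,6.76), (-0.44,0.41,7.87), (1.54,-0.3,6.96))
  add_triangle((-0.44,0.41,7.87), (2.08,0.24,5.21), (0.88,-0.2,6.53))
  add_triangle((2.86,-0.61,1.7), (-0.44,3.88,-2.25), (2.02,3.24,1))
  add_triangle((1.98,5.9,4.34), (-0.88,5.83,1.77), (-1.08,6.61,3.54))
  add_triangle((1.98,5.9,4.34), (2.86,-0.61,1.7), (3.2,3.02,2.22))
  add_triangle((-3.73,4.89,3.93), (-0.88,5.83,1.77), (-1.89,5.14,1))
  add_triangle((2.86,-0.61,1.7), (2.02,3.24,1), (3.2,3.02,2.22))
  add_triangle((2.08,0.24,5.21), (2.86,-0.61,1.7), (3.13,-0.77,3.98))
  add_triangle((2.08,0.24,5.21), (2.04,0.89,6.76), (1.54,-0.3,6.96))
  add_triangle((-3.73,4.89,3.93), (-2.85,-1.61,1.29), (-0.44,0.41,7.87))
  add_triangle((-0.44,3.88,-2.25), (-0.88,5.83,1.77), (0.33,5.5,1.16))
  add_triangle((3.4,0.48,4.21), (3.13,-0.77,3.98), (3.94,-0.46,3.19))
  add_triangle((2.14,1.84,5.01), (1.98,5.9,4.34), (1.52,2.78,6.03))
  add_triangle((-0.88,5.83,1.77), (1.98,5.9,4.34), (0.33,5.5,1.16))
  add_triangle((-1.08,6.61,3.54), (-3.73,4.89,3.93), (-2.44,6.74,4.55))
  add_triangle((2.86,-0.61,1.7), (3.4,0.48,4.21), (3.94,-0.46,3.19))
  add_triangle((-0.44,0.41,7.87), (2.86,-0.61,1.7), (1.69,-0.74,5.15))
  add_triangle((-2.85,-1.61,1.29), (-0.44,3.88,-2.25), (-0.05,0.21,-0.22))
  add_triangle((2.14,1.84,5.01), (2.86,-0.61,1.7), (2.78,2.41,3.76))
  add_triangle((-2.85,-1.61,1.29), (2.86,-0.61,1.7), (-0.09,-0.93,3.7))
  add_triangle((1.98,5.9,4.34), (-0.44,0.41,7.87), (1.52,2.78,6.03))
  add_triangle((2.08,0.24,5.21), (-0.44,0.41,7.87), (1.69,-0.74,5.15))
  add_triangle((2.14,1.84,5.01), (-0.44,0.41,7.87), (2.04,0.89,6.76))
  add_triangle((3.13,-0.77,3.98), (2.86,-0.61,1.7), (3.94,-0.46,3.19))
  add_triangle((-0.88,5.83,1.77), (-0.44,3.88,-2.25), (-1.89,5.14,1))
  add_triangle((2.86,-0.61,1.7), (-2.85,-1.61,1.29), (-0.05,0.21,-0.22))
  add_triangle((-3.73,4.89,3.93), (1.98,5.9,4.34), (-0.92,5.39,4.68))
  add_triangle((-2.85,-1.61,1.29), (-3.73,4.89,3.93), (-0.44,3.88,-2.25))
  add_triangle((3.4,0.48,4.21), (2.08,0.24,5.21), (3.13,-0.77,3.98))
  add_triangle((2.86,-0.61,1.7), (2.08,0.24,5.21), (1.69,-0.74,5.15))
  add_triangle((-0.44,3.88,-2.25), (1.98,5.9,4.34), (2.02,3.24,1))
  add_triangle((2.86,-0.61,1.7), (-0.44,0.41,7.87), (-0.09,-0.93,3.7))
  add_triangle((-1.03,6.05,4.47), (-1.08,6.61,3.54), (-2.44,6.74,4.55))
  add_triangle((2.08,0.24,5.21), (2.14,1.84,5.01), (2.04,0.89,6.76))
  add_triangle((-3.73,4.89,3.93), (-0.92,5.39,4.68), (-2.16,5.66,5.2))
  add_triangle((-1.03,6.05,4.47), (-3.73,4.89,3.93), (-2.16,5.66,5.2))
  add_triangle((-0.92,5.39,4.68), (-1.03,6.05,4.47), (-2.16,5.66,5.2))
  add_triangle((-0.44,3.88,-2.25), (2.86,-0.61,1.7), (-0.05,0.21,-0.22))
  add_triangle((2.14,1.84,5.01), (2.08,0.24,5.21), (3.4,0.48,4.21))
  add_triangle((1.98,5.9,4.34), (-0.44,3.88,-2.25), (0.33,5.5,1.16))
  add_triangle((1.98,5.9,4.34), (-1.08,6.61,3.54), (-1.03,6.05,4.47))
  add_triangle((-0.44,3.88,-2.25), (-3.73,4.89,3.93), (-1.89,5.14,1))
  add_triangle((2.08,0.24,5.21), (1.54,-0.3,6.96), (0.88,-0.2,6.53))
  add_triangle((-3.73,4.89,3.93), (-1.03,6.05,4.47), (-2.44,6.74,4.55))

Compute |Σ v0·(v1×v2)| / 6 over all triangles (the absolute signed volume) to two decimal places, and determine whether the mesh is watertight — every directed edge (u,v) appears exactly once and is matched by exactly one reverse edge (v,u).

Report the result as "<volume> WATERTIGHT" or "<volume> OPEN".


186.18 WATERTIGHT

Per-triangle v0·(v1×v2)/6:
  t1: +2.9729
  t2: +2.0994
  t3: +3.9812
  t4: +0.2848
  t5: +0.2488
  t6: +1.8238
  t7: +4.1125
  t8: +4.3480
  t9: +39.7837
  t10: +4.2617
  t11: +3.4623
  t12: -1.6289
  t13: +3.1171
  t14: +4.4802
  t15: +4.6244
  t16: +4.2768
  t17: +0.9105
  t18: -0.8847
  t19: +0.9774
  t20: +24.7938
  t21: +3.7923
  t22: +1.2197
  t23: +3.8554
  t24: +4.2952
  t25: +1.1027
  t26: +0.0903
  t27: -2.0959
  t28: +0.1987
  t29: +3.0435
  t30: +2.6180
  t31: +6.6324
  t32: +3.0546
  t33: +3.3006
  t34: +0.4257
  t35: +3.7904
  t36: -0.0824
  t37: -2.8837
  t38: +12.5362
  t39: +1.8060
  t40: +2.0698
  t41: +7.0509
  t42: +4.2448
  t43: +1.7710
  t44: +0.9908
  t45: -1.0815
  t46: +2.5922
  t47: +0.8392
  t48: +0.1545
  t49: +2.3676
  t50: +2.6642
  t51: +4.0429
  t52: +2.4554
  t53: -0.3920
  t54: +1.6689
Σ = +186.1839 → |volume| = 186.18

Directed edges: 162 total, each appears once with its reverse present → watertight.


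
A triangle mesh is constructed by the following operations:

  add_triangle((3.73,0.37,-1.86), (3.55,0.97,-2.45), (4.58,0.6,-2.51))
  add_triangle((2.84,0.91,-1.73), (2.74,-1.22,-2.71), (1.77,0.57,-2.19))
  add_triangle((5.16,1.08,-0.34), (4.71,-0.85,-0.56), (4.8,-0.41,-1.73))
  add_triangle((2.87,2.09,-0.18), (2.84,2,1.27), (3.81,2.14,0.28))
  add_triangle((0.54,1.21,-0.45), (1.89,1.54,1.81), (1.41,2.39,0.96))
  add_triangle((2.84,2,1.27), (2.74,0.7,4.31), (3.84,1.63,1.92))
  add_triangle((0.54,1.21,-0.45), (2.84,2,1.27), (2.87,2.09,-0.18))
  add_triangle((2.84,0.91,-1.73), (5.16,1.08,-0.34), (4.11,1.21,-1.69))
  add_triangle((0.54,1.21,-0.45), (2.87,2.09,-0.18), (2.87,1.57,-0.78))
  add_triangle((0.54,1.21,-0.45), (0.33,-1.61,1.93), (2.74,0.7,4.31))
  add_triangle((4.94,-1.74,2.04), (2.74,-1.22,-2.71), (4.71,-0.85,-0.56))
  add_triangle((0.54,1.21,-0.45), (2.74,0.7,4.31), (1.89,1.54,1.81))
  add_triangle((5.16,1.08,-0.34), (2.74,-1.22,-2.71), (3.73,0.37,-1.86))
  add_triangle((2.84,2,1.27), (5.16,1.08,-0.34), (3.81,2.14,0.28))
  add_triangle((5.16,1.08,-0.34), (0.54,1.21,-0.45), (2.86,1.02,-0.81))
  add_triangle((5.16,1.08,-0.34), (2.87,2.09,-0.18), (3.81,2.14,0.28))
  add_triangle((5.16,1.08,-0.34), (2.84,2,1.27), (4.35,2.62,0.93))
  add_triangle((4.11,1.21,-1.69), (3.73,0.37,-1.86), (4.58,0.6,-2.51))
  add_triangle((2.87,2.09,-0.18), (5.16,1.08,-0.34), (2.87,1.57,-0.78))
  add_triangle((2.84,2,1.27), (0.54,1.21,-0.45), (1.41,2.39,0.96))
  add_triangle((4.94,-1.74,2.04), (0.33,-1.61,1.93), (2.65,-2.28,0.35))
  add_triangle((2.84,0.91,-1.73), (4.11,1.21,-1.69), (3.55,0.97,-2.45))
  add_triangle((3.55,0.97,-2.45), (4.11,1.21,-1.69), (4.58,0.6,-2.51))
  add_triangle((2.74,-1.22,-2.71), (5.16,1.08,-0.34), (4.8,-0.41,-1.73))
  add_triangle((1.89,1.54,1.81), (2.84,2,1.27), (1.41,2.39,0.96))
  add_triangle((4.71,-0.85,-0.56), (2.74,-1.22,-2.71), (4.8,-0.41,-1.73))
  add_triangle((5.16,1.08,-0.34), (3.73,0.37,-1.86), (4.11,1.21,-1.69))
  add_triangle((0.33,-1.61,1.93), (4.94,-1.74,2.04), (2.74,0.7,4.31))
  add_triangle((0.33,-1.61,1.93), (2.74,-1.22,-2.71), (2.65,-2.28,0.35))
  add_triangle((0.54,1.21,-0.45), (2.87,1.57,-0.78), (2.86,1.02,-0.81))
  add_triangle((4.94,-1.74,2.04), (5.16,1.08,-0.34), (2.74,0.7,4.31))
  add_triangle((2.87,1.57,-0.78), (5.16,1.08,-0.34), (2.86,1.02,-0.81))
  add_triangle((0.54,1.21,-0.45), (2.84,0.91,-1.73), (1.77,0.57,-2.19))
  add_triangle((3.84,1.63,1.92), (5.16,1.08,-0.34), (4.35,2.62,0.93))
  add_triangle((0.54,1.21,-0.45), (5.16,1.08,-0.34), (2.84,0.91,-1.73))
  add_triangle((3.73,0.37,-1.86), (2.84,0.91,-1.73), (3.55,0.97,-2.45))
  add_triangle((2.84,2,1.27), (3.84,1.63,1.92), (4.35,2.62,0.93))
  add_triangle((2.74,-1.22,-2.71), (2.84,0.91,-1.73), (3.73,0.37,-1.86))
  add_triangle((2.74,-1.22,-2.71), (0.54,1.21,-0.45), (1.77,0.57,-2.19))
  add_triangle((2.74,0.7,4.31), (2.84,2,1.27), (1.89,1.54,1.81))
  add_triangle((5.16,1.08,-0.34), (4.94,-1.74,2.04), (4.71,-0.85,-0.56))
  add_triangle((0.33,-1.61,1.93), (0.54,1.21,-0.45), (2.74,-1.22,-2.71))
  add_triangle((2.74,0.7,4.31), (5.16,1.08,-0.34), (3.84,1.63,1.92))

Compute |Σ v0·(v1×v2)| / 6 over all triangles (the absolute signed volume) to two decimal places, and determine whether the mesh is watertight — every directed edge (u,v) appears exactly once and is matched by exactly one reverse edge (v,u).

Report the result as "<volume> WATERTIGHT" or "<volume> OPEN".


Per-triangle v0·(v1×v2)/6:
  t1: -0.0253
  t2: +1.1055
  t3: +1.9283
  t4: +0.4226
  t5: -0.2834
  t6: +1.4504
  t7: +0.5522
  t8: -0.0789
  t9: +0.3379
  t10: -0.3147
  t11: +3.0844
  t12: -0.0580
  t13: +1.5964
  t14: +1.0405
  t15: -0.4362
  t16: +0.6696
  t17: -0.6716
  t18: +0.1453
  t19: +0.7644
  t20: +0.5866
  t21: +2.9041
  t22: +0.0791
  t23: +0.4754
  t24: +0.8968
  t25: +0.6054
  t26: +1.5142
  t27: +0.9868
  t28: +6.3682
  t29: +0.8515
  t30: +0.0933
  t31: +10.9700
  t32: +0.3040
  t33: +0.5455
  t34: +2.3302
  t35: +1.3431
  t36: -0.1450
  t37: +0.5588
  t38: +0.8158
  t39: -0.3432
  t40: +0.8667
  t41: +4.3302
  t42: -1.5507
  t43: +2.9546
Σ = +49.5709 → |volume| = 49.57

Directed edges: 129 total; 3 unmatched, e.g. (4.94,-1.74,2.04)→(2.74,-1.22,-2.71) → open.

49.57 OPEN


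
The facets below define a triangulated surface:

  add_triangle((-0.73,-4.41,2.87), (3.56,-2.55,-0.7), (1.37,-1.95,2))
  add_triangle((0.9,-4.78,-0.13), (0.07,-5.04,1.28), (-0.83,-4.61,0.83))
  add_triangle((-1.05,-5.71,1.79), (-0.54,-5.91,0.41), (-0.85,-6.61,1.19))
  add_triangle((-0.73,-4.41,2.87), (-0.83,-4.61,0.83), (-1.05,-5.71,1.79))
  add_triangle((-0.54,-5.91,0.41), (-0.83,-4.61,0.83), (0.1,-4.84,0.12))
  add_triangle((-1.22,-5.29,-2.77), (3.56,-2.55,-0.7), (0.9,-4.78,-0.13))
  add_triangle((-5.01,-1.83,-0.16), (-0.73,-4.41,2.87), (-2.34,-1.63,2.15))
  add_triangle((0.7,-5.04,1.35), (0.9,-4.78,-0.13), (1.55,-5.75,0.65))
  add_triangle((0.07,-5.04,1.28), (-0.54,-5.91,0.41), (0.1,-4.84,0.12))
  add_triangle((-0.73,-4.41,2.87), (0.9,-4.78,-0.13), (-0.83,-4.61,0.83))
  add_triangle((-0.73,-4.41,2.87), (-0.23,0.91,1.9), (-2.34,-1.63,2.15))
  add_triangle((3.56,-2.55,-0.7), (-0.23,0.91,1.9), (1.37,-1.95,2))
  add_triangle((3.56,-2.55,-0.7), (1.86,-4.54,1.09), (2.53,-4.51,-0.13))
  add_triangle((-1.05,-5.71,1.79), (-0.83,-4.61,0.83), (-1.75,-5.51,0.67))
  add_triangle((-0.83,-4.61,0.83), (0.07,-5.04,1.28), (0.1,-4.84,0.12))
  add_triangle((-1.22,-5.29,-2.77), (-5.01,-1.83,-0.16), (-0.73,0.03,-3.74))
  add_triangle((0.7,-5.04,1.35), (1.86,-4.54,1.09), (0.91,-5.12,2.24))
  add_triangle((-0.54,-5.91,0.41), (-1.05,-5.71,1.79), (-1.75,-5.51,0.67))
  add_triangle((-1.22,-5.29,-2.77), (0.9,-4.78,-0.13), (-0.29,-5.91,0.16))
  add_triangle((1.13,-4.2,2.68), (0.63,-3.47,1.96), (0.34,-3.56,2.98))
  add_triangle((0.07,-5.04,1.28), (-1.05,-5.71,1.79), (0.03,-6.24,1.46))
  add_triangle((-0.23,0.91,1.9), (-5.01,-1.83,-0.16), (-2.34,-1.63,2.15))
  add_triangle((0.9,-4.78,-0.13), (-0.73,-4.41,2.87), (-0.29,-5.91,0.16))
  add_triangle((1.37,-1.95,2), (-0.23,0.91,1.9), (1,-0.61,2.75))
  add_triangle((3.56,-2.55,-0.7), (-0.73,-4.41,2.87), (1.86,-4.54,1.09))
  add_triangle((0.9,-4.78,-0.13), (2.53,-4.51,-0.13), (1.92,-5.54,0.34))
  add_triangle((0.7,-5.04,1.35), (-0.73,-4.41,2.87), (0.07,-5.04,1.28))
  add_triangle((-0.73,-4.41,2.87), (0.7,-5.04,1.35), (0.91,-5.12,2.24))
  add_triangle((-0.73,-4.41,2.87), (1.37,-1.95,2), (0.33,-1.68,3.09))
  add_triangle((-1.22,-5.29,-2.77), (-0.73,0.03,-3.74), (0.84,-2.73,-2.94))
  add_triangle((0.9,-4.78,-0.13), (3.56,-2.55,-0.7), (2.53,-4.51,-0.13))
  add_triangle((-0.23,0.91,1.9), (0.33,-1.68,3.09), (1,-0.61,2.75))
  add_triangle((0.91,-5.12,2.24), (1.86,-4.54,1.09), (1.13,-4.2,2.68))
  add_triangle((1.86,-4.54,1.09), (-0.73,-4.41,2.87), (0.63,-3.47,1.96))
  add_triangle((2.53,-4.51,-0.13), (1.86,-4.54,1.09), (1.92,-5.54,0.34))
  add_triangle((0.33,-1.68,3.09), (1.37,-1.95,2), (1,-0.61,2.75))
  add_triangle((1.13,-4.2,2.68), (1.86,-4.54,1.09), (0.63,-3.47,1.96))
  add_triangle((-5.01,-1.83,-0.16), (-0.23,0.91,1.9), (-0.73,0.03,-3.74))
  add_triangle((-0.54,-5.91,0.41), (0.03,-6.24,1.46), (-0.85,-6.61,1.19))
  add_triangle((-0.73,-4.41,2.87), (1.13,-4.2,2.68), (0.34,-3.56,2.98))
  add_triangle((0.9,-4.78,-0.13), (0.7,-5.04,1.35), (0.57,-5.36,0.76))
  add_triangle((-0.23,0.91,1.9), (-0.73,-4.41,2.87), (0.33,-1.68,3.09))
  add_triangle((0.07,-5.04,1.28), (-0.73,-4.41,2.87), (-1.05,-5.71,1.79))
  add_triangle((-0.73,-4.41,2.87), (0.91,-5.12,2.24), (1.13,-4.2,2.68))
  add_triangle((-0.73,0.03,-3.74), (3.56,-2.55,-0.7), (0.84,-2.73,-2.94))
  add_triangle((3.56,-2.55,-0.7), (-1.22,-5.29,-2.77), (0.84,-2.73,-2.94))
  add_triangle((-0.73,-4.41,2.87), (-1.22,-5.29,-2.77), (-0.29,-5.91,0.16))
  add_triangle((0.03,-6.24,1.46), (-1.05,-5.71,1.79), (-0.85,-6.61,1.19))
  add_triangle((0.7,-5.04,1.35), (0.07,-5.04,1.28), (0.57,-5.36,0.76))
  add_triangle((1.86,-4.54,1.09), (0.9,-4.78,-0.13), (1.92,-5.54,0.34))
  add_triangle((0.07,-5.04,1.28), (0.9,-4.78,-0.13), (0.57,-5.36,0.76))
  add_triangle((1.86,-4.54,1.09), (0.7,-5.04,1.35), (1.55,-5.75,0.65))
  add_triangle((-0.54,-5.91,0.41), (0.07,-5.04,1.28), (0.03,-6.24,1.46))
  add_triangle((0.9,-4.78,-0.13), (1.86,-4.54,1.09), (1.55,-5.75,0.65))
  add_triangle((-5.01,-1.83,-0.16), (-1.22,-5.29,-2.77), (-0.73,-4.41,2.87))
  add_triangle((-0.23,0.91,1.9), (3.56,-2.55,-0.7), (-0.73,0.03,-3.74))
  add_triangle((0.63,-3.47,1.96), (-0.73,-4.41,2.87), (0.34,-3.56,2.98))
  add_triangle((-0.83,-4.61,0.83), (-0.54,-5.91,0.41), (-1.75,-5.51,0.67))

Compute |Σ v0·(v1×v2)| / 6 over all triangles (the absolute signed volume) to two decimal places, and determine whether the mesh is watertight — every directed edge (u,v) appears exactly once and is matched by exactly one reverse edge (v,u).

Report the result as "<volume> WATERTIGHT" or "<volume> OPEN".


114.23 WATERTIGHT

Per-triangle v0·(v1×v2)/6:
  t1: +5.0751
  t2: +1.2479
  t3: +0.0428
  t4: -0.0725
  t5: -0.1856
  t6: +7.5569
  t7: +5.8239
  t8: +0.7136
  t9: +0.6097
  t10: -2.8570
  t11: +3.4874
  t12: +2.0695
  t13: +1.6308
  t14: -0.4492
  t15: -0.8424
  t16: +15.7107
  t17: +0.9181
  t18: +1.5617
  t19: +3.5010
  t20: -0.2605
  t21: +0.1345
  t22: +3.0812
  t23: +2.9427
  t24: -0.2436
  t25: +0.9284
  t26: +0.6622
  t27: +0.9726
  t28: +1.2616
  t29: +2.1576
  t30: +5.8477
  t31: +0.8265
  t32: +0.9041
  t33: +1.0504
  t34: -1.0781
  t35: +0.8321
  t36: +0.8409
  t37: -0.4976
  t38: +3.5573
  t39: +0.6813
  t40: +0.9261
  t41: +0.3407
  t42: +1.6725
  t43: +1.4342
  t44: +1.3962
  t45: +4.0926
  t46: +6.3473
  t47: +4.0759
  t48: +0.8159
  t49: +0.3473
  t50: +0.4548
  t51: +0.1384
  t52: +0.8397
  t53: -0.0133
  t54: +0.1939
  t55: +21.1522
  t56: +1.1748
  t57: -0.7908
  t58: -0.5106
Σ = +114.2318 → |volume| = 114.23

Directed edges: 174 total, each appears once with its reverse present → watertight.


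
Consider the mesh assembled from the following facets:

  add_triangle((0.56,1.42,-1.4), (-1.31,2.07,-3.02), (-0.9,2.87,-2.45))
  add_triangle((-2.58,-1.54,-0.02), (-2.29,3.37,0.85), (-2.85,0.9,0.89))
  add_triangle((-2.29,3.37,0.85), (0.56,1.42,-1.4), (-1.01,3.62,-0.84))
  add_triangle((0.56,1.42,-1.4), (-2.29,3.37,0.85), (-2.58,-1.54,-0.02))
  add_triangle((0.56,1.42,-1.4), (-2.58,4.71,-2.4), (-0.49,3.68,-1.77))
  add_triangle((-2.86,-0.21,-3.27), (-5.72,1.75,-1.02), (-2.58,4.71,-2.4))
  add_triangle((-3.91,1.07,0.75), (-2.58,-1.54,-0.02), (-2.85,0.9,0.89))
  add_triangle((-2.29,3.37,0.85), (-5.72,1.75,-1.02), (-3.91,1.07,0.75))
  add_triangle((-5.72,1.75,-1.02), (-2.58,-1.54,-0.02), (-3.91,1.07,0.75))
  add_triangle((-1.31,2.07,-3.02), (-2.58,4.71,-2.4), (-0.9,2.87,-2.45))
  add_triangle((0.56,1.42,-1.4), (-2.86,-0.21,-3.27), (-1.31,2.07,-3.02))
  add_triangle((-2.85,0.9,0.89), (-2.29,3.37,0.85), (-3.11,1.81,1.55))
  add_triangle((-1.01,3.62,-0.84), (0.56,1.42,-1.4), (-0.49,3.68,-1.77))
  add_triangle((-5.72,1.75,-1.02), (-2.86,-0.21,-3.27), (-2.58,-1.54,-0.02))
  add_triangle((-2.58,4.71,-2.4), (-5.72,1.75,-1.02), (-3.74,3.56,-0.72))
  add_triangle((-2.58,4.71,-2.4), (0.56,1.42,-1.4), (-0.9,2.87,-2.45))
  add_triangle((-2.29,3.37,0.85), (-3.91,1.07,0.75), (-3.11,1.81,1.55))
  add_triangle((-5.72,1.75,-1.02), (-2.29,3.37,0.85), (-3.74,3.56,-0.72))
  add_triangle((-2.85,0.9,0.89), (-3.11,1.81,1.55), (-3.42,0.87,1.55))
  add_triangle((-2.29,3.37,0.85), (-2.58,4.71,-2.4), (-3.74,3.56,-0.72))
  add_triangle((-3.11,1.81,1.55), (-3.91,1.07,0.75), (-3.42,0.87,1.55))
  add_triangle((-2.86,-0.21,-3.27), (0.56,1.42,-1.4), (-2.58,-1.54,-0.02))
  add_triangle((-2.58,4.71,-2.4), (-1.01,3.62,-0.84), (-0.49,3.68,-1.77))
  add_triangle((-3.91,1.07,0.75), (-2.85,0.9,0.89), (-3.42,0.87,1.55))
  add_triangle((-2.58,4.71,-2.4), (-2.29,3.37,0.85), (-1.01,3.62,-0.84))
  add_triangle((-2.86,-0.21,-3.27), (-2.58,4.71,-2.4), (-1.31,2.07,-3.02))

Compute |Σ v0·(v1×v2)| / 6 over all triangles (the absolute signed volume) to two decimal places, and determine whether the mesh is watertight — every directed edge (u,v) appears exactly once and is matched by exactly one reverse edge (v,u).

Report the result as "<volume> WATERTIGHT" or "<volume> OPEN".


45.52 WATERTIGHT

Per-triangle v0·(v1×v2)/6:
  t1: +0.6619
  t2: -0.8872
  t3: +0.0697
  t4: -3.2656
  t5: +0.9206
  t6: +12.3227
  t7: +0.4622
  t8: +3.8344
  t9: +3.1608
  t10: +1.1734
  t11: +1.1062
  t12: -0.6747
  t13: +0.1818
  t14: +6.5841
  t15: +4.2693
  t16: +0.6803
  t17: +1.4478
  t18: +3.0331
  t19: -0.2473
  t20: +3.2259
  t21: +0.5996
  t22: -0.6122
  t23: +1.1229
  t24: -0.0847
  t25: +2.3108
  t26: +4.1227
Σ = +45.5187 → |volume| = 45.52

Directed edges: 78 total, each appears once with its reverse present → watertight.


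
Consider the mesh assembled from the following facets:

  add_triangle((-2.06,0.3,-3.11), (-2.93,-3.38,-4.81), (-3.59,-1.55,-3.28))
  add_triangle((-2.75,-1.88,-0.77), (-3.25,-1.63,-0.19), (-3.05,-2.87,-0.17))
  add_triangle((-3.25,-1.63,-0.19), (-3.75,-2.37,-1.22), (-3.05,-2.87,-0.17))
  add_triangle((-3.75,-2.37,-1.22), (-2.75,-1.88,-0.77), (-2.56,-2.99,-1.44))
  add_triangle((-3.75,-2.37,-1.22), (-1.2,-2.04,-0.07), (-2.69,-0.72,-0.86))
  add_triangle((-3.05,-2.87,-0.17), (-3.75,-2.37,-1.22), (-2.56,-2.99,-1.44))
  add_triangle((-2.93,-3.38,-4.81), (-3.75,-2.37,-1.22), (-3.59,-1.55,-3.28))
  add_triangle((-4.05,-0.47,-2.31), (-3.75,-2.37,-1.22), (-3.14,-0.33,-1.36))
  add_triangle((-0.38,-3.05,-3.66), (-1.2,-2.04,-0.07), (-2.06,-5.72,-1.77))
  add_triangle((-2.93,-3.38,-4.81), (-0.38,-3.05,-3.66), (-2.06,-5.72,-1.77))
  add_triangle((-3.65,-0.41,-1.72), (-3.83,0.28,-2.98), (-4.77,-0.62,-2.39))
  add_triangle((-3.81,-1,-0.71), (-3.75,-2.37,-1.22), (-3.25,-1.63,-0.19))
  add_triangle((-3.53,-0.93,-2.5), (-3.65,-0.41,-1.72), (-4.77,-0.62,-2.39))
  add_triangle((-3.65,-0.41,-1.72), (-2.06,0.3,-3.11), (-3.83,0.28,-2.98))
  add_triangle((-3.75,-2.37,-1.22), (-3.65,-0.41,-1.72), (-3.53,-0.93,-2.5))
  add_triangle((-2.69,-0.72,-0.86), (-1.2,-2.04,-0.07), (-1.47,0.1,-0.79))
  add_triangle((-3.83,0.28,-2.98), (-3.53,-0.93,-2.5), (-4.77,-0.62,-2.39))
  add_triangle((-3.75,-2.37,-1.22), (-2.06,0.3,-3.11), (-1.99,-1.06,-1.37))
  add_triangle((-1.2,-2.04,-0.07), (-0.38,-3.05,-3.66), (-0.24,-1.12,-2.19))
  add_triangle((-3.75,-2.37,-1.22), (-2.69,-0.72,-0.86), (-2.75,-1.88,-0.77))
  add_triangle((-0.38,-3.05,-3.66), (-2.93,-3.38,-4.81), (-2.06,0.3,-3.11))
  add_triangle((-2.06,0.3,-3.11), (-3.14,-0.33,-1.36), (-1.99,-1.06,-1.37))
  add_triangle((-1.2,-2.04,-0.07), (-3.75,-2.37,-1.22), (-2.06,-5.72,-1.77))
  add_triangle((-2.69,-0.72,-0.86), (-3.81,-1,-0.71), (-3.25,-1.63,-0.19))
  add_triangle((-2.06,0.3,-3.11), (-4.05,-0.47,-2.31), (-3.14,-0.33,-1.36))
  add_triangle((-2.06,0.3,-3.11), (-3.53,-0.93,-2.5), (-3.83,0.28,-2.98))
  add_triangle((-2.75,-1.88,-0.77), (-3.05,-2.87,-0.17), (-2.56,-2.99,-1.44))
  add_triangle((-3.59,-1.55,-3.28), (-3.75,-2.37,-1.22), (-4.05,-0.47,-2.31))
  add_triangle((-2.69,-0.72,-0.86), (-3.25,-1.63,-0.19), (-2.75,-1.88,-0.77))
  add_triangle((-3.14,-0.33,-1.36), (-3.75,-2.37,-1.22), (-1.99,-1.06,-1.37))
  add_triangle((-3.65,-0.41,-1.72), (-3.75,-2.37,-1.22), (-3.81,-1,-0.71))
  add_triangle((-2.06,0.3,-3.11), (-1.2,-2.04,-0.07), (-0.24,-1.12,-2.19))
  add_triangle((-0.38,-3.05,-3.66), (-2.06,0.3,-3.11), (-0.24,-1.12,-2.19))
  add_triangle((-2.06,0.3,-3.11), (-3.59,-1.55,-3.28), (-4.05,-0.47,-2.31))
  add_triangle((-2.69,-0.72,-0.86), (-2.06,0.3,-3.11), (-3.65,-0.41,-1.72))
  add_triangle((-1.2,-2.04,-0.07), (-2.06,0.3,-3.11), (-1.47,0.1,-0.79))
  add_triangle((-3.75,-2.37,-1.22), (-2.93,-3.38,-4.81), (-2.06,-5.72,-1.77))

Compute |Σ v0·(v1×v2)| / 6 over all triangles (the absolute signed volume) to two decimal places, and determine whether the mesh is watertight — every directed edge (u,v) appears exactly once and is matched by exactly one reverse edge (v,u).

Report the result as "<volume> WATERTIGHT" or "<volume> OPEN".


32.66 OPEN

Per-triangle v0·(v1×v2)/6:
  t1: +3.0718
  t2: -0.4446
  t3: +0.7288
  t4: -0.1608
  t5: +0.2084
  t6: +1.0627
  t7: +3.7502
  t8: +0.5842
  t9: -0.8205
  t10: +7.0130
  t11: +0.1216
  t12: +0.6229
  t13: +0.0033
  t14: -0.5444
  t15: +1.1693
  t16: -0.1772
  t17: +0.8496
  t18: +0.4220
  t19: -0.5282
  t20: -0.0777
  t21: +3.6216
  t22: -1.1249
  t23: +1.7657
  t24: -0.1807
  t25: +0.2017
  t26: +1.1195
  t27: -0.6489
  t28: +2.3125
  t29: -0.3982
  t30: -0.7054
  t31: +1.0963
  t32: -2.0804
  t33: +0.7248
  t34: +1.9288
  t35: -0.4120
  t36: -1.0186
  t37: +9.5992
Σ = +32.6556 → |volume| = 32.66

Directed edges: 111 total; 9 unmatched, e.g. (-3.53,-0.93,-2.5)→(-3.75,-2.37,-1.22) → open.


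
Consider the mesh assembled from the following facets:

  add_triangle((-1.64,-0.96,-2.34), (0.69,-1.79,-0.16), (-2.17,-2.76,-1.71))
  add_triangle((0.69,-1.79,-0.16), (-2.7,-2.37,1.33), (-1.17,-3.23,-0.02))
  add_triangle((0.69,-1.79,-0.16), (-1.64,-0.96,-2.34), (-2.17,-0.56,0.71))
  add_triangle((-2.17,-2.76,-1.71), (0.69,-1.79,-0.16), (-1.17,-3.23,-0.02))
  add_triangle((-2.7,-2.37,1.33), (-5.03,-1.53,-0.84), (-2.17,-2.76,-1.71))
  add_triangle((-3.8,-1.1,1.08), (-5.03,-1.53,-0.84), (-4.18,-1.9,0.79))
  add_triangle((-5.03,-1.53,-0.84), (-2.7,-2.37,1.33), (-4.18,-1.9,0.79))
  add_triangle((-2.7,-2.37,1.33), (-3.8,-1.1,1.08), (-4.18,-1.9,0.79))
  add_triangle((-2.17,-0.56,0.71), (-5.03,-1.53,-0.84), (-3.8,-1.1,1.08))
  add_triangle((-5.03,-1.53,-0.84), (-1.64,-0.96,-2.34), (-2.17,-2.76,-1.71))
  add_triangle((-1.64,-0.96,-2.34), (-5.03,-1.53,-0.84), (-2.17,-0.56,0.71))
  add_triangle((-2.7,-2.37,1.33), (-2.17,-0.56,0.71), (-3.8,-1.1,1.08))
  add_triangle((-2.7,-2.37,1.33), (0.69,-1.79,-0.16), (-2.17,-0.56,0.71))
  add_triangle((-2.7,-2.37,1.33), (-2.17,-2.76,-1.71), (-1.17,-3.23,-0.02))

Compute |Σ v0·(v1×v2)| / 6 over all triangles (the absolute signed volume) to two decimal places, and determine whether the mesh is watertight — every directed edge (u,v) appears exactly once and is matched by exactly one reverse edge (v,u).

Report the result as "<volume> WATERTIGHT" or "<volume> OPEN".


14.20 WATERTIGHT

Per-triangle v0·(v1×v2)/6:
  t1: +1.2973
  t2: +0.8212
  t3: -2.0603
  t4: +1.3136
  t5: +4.8849
  t6: +0.9732
  t7: +0.9936
  t8: +0.6463
  t9: +0.0936
  t10: +3.1163
  t11: -0.2413
  t12: +0.1181
  t13: -0.2781
  t14: +2.5254
Σ = +14.2038 → |volume| = 14.20

Directed edges: 42 total, each appears once with its reverse present → watertight.


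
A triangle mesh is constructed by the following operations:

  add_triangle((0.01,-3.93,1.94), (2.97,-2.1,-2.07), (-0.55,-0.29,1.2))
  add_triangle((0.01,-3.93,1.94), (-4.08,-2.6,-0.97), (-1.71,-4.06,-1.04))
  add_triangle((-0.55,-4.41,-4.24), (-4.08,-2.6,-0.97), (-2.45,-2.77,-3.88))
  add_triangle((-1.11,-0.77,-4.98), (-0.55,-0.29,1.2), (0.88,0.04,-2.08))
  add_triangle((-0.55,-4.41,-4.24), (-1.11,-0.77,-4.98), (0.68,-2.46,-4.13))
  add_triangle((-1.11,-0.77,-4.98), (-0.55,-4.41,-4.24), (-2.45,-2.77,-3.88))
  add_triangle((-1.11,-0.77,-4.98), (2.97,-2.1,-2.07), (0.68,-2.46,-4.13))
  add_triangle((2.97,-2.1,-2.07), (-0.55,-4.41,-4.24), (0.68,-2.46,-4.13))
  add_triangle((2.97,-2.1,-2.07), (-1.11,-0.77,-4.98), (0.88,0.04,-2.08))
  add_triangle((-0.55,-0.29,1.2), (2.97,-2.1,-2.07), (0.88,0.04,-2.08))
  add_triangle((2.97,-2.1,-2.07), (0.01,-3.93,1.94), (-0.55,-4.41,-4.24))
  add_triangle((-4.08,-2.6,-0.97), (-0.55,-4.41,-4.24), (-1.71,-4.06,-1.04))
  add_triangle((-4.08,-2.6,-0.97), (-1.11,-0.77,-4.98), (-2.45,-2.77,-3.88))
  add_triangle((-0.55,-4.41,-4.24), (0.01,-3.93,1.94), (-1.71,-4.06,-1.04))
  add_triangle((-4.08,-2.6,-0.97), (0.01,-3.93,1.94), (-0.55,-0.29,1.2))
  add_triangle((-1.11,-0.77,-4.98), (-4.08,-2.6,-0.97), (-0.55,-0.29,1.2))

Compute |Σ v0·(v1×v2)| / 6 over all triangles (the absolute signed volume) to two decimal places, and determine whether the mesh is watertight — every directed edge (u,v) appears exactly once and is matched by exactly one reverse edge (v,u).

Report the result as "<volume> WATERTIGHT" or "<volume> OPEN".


Per-triangle v0·(v1×v2)/6:
  t1: +0.9316
  t2: +5.6092
  t3: +5.7252
  t4: -0.2850
  t5: +4.3903
  t6: +5.6513
  t7: +2.8230
  t8: +4.1553
  t9: +3.0149
  t10: -0.2252
  t11: +13.6027
  t12: +6.5512
  t13: +3.7358
  t14: +6.1117
  t15: +3.6418
  t16: +0.1373
Σ = +65.5711 → |volume| = 65.57

Directed edges: 48 total, each appears once with its reverse present → watertight.

65.57 WATERTIGHT


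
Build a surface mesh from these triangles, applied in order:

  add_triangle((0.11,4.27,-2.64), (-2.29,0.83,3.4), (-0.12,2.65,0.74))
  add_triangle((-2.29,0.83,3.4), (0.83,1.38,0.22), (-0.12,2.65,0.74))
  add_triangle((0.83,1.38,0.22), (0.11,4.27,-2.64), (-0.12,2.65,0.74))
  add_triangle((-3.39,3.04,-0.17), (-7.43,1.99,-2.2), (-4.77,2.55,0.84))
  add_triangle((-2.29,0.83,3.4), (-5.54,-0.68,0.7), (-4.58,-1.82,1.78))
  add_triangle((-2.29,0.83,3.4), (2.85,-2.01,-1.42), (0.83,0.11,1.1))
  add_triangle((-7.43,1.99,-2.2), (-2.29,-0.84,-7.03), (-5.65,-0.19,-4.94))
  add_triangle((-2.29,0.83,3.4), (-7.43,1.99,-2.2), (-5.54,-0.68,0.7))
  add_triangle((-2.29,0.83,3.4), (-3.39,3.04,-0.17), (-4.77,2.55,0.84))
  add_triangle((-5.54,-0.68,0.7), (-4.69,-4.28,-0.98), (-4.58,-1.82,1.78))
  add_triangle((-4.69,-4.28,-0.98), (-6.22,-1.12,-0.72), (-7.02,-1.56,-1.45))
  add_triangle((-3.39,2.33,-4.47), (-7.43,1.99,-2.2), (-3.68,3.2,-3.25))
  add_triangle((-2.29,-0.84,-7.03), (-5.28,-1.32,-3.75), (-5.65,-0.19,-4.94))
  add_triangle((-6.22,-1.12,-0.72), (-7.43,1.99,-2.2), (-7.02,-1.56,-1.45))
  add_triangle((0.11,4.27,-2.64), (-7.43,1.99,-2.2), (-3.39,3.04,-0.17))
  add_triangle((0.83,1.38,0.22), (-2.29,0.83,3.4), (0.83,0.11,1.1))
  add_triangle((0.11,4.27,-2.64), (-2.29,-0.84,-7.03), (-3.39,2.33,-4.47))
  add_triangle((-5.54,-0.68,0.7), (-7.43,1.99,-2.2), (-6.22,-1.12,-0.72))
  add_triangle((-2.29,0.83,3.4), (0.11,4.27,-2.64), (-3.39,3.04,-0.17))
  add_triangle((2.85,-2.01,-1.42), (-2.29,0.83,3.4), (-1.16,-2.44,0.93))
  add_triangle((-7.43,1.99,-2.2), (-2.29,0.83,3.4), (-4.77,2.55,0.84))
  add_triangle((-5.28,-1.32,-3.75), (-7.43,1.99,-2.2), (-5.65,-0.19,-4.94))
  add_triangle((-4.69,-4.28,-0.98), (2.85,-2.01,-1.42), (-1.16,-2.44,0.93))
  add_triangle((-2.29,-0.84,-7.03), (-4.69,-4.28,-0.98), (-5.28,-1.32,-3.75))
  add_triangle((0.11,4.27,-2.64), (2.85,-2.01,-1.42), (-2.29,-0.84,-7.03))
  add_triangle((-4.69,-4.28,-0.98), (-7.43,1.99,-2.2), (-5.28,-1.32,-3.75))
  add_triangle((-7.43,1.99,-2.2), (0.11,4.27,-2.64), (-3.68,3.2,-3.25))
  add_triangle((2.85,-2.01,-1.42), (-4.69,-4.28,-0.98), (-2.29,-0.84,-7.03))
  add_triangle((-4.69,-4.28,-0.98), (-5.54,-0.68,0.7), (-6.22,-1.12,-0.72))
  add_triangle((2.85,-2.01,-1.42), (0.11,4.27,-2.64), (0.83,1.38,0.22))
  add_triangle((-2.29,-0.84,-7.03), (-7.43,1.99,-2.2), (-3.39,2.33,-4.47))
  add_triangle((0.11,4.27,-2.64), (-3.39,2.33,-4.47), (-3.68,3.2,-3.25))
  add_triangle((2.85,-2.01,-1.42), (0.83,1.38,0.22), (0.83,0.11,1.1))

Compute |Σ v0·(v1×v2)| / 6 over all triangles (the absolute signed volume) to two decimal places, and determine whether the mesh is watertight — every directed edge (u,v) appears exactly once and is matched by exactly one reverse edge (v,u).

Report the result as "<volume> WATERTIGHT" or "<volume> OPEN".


Per-triangle v0·(v1×v2)/6:
  t1: +3.3880
  t2: +1.0844
  t3: +1.4885
  t4: +4.6329
  t5: +4.8451
  t6: +1.3106
  t7: +7.5177
  t8: +11.5551
  t9: +2.6846
  t10: +5.9353
  t11: +2.1360
  t12: +5.7005
  t13: +6.0314
  t14: +2.6100
  t15: +11.4952
  t16: +1.2685
  t17: +13.6452
  t18: +5.0684
  t19: +6.8467
  t20: +3.3648
  t21: +5.8215
  t22: +6.4496
  t23: +6.4018
  t24: +15.3300
  t25: +19.8886
  t26: +16.3742
  t27: +4.1736
  t28: +25.5816
  t29: +4.6331
  t30: +3.7217
  t31: +17.4238
  t32: +4.9896
  t33: +1.2037
Σ = +234.6019 → |volume| = 234.60

Directed edges: 99 total; 7 unmatched, e.g. (-4.58,-1.82,1.78)→(-2.29,0.83,3.4) → open.

234.60 OPEN


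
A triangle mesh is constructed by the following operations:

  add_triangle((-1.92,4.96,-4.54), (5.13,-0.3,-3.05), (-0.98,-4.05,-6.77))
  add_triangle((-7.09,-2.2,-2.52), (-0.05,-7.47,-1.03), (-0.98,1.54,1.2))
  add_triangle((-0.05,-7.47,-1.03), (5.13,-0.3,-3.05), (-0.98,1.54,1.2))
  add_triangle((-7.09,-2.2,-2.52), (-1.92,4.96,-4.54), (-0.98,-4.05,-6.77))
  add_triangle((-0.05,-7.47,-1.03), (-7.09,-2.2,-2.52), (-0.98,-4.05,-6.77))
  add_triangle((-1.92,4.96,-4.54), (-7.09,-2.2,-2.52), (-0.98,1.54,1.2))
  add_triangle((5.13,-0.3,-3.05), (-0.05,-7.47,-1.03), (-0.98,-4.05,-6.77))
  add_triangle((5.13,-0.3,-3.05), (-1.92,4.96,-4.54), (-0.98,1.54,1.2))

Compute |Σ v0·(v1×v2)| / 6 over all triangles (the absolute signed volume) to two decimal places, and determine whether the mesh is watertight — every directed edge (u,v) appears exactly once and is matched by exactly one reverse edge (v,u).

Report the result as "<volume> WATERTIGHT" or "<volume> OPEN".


Per-triangle v0·(v1×v2)/6:
  t1: +50.4273
  t2: +11.4330
  t3: +2.6010
  t4: +59.2340
  t5: +52.0862
  t6: +18.5709
  t7: +43.2572
  t8: +9.7613
Σ = +247.3708 → |volume| = 247.37

Directed edges: 24 total, each appears once with its reverse present → watertight.

247.37 WATERTIGHT


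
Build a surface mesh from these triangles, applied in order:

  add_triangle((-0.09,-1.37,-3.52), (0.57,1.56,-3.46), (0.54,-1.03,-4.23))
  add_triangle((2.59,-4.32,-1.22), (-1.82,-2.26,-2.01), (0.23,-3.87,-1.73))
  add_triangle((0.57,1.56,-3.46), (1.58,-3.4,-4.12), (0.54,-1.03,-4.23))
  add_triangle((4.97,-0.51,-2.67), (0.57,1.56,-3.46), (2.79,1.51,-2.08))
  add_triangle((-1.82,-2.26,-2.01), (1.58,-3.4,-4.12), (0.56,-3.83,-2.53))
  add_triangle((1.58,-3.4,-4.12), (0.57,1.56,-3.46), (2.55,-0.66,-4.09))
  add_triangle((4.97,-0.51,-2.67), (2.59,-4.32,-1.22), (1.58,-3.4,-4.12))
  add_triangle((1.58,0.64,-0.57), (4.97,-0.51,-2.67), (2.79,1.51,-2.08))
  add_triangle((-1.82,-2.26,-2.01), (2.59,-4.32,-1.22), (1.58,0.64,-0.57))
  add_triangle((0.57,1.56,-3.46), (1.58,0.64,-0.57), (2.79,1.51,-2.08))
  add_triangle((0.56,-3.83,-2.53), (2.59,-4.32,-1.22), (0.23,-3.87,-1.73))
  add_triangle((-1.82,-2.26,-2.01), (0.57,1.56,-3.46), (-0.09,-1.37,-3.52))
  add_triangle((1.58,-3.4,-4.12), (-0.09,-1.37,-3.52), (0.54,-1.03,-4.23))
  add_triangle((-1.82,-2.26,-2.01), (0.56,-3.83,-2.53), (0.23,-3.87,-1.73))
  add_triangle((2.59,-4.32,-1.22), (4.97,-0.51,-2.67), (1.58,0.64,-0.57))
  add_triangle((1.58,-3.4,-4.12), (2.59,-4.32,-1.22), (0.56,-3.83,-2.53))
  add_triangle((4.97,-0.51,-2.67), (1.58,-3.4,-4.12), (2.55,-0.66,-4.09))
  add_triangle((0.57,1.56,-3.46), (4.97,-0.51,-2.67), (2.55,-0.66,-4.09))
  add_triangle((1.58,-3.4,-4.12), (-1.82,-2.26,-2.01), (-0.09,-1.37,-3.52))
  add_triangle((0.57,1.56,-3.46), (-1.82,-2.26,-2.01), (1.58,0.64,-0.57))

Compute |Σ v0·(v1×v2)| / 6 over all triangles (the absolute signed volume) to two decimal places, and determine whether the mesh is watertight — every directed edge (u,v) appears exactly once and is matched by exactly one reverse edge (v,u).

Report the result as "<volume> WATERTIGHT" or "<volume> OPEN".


45.01 WATERTIGHT

Per-triangle v0·(v1×v2)/6:
  t1: +0.8672
  t2: -0.6081
  t3: +2.0021
  t4: +3.9135
  t5: +2.9299
  t6: +4.3870
  t7: +11.4452
  t8: +0.8010
  t9: -3.6557
  t10: +0.0502
  t11: +1.3833
  t12: +2.4451
  t13: +1.2925
  t14: +1.2453
  t15: +1.0502
  t16: +3.4720
  t17: +6.2160
  t18: +4.6873
  t19: +3.3250
  t20: -2.2383
Σ = +45.0107 → |volume| = 45.01

Directed edges: 60 total, each appears once with its reverse present → watertight.
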